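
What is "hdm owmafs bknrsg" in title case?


Input string: 'hdm owmafs bknrsg'
Operation: capitalize first letter of each word
Word transformations: 'hdm'->'Hdm', 'owmafs'->'Owmafs', 'bknrsg'->'Bknrsg'
Result: Hdm Owmafs Bknrsg


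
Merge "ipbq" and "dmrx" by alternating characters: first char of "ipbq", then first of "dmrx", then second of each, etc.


String 1: 'ipbq'
String 2: 'dmrx'
Operation: alternate characters
Pairs: 'i'+'d', 'p'+'m', 'b'+'r', 'q'+'x'
Result: idpmbrqx


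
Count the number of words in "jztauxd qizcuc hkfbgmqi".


Input string: 'jztauxd qizcuc hkfbgmqi'
Operation: split by spaces
Words found: 'jztauxd', 'qizcuc', 'hkfbgmqi'
Word count: 3


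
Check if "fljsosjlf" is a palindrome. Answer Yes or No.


Input string: 'fljsosjlf'
Reversed: 'fljsosjlf'
Compare pairs: s[0]='f' vs s[8]='f' (match), s[1]='l' vs s[7]='l' (match), s[2]='j' vs s[6]='j' (match), s[3]='s' vs s[5]='s' (match)
Palindrome: Yes


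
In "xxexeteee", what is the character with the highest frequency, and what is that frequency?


Input: 'xxexeteee'
Operation: tally each character
Counts: 'e':5, 't':1, 'x':3
Maximum: 'e' appears 5 times


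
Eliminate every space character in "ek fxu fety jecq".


Input string: 'ek fxu fety jecq'
Operation: remove all spaces
Words: 'ek', 'fxu', 'fety', 'jecq'
Join without spaces: ekfxufetyjecq


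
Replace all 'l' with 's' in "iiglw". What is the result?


Input string: 'iiglw'
Operation: replace 'l' with 's'
Positions of 'l': 3
After replacement: iigsw


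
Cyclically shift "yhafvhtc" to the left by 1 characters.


Input: 'yhafvhtc', shift = 1
Operation: split at index 1 and swap parts
Front part s[0:1] = 'y'
Back part s[1:] = 'hafvhtc'
Rotated = back + front = 'hafvhtc' + 'y'
Result: hafvhtcy


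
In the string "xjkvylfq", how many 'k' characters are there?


Input string: 'xjkvylfq'
Target character: 'k'
Scan each position: s[2]='k'
Matches found at indices: 2
Total: 1


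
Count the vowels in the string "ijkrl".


Input string: 'ijkrl'
Operation: count vowels (a, e, i, o, u)
Scan: s[0]='i' (vowel), s[1]='j', s[2]='k', s[3]='r', s[4]='l'
Vowels found: 1
Result: 1


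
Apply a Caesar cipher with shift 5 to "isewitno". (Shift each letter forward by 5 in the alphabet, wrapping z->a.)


Input: 'isewitno', shift = 5
Operation: for each letter, (position + 5) mod 26
Mapping: 'i'(8+5=13)->'n', 's'(18+5=23)->'x', 'e'(4+5=9)->'j', 'w'(22+5=27, 27 mod 26=1)->'b', 'i'(8+5=13)->'n', 't'(19+5=24)->'y', 'n'(13+5=18)->'s', 'o'(14+5=19)->'t'
Result: nxjbnyst


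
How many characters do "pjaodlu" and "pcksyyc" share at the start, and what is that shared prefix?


String 1: 'pjaodlu'
String 2: 'pcksyyc'
Compare position by position:
pos 0: 'p' vs 'p' match
pos 1: 'j' vs 'c' differ -> stop
Longest common prefix: "p" (length 1)


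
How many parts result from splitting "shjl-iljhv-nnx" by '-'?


Input string: 'shjl-iljhv-nnx'
Delimiter: '-'
Split result: 'shjl', 'iljhv', 'nnx'
Number of parts: 3


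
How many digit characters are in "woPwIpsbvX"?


Input string: 'woPwIpsbvX'
Operation: count digit characters (0-9)
Scan: 'w', 'o', 'P', 'w', 'I', 'p', 's', 'b', 'v', 'X'
Digits found: 0
Result: 0


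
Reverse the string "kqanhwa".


Input string: 'kqanhwa'
Operation: reverse character order
Original order: 'k' -> 'q' -> 'a' -> 'n' -> 'h' -> 'w' -> 'a'
Reversed order: 'a' -> 'w' -> 'h' -> 'n' -> 'a' -> 'q' -> 'k'
Result: awhnaqk


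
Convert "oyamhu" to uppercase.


Input string: 'oyamhu'
Operation: convert each letter to uppercase
Mapping: 'o'->'O', 'y'->'Y', 'a'->'A', 'm'->'M', 'h'->'H', 'u'->'U'
Result: OYAMHU


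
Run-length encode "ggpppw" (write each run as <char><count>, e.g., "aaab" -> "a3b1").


Input: 'ggpppw'
Operation: identify consecutive runs
Runs: 'gg' -> g2, 'ppp' -> p3, 'w' -> w1
Encoded: g2p3w1


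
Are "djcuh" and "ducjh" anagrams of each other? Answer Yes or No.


String 1: 'djcuh' -> sorted: 'cdhju'
String 2: 'ducjh' -> sorted: 'cdhju'
Compare sorted forms: 'cdhju' == 'cdhju'
Anagram: Yes


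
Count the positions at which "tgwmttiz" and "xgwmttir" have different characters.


String 1: 'tgwmttiz'
String 2: 'xgwmttir'
Compare each position: pos 0: 't'!='x', pos 1: 'g'=='g', pos 2: 'w'=='w', pos 3: 'm'=='m', pos 4: 't'=='t', pos 5: 't'=='t', pos 6: 'i'=='i', pos 7: 'z'!='r'
Differing positions: 2
Hamming distance: 2


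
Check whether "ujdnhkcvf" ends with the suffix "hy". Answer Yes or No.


Input string: 'ujdnhkcvf'
Suffix to check: 'hy'
Last 2 characters of input: 'vf'
Match: False
Result: No


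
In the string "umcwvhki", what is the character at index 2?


Input string: 'umcwvhki'
Operation: get character at index 2
Index mapping: s[0]='u', s[1]='m', s[2]='c'
Result: 'c'


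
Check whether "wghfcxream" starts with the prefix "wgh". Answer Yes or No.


Input string: 'wghfcxream'
Prefix to check: 'wgh'
First 3 characters of input: 'wgh'
Match: True
Result: Yes


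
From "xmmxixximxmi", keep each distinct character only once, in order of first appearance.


Input: 'xmmxixximxmi'
Operation: keep first occurrence of each character
Scan: s[0]='x' new -> keep; s[1]='m' new -> keep; s[2]='m' seen -> skip; s[3]='x' seen -> skip; s[4]='i' new -> keep; s[5]='x' seen -> skip; s[6]='x' seen -> skip; s[7]='i' seen -> skip; s[8]='m' seen -> skip; s[9]='x' seen -> skip; s[10]='m' seen -> skip; s[11]='i' seen -> skip
Result: xmi


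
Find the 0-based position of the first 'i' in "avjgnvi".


Input string: 'avjgnvi'
Target: 'i'
Scanning left to right: s[0]='a', s[1]='v', s[2]='j', s[3]='g', s[4]='n', s[5]='v', s[6]='i'
First match at index: 6


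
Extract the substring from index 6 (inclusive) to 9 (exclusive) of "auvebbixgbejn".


Input string: 'auvebbixgbejn'
Operation: slice [6:9]
Extract characters: s[6]='i', s[7]='x', s[8]='g'
Result: ixg


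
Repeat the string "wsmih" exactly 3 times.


Input string: 'wsmih'
Operation: repeat 3 times
Concatenation: 'wsmih' + 'wsmih' + 'wsmih'
Result: wsmihwsmihwsmih


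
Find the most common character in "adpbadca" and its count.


Input: 'adpbadca'
Operation: tally each character
Counts: 'a':3, 'b':1, 'c':1, 'd':2, 'p':1
Maximum: 'a' appears 3 times


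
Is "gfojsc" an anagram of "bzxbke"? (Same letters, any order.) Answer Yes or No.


String 1: 'bzxbke' -> sorted: 'bbekxz'
String 2: 'gfojsc' -> sorted: 'cfgjos'
Compare sorted forms: 'bbekxz' != 'cfgjos'
Anagram: No


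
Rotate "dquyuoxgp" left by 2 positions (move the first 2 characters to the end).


Input: 'dquyuoxgp', shift = 2
Operation: split at index 2 and swap parts
Front part s[0:2] = 'dq'
Back part s[2:] = 'uyuoxgp'
Rotated = back + front = 'uyuoxgp' + 'dq'
Result: uyuoxgpdq


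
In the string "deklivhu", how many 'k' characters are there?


Input string: 'deklivhu'
Target character: 'k'
Scan each position: s[2]='k'
Matches found at indices: 2
Total: 1


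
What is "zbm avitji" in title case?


Input string: 'zbm avitji'
Operation: capitalize first letter of each word
Word transformations: 'zbm'->'Zbm', 'avitji'->'Avitji'
Result: Zbm Avitji


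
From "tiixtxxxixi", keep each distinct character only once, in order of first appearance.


Input: 'tiixtxxxixi'
Operation: keep first occurrence of each character
Scan: s[0]='t' new -> keep; s[1]='i' new -> keep; s[2]='i' seen -> skip; s[3]='x' new -> keep; s[4]='t' seen -> skip; s[5]='x' seen -> skip; s[6]='x' seen -> skip; s[7]='x' seen -> skip; s[8]='i' seen -> skip; s[9]='x' seen -> skip; s[10]='i' seen -> skip
Result: tix


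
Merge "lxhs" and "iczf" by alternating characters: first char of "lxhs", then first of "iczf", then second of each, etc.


String 1: 'lxhs'
String 2: 'iczf'
Operation: alternate characters
Pairs: 'l'+'i', 'x'+'c', 'h'+'z', 's'+'f'
Result: lixchzsf


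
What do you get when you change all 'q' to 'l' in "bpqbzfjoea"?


Input string: 'bpqbzfjoea'
Operation: replace 'q' with 'l'
Positions of 'q': 2
After replacement: bplbzfjoea


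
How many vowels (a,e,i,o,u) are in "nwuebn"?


Input string: 'nwuebn'
Operation: count vowels (a, e, i, o, u)
Scan: s[0]='n', s[1]='w', s[2]='u' (vowel), s[3]='e' (vowel), s[4]='b', s[5]='n'
Vowels found: 2
Result: 2


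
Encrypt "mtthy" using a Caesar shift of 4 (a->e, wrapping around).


Input: 'mtthy', shift = 4
Operation: for each letter, (position + 4) mod 26
Mapping: 'm'(12+4=16)->'q', 't'(19+4=23)->'x', 't'(19+4=23)->'x', 'h'(7+4=11)->'l', 'y'(24+4=28, 28 mod 26=2)->'c'
Result: qxxlc


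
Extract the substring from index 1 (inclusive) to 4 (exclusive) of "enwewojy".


Input string: 'enwewojy'
Operation: slice [1:4]
Extract characters: s[1]='n', s[2]='w', s[3]='e'
Result: nwe


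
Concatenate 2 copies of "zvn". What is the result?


Input string: 'zvn'
Operation: repeat 2 times
Concatenation: 'zvn' + 'zvn'
Result: zvnzvn


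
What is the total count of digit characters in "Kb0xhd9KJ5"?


Input string: 'Kb0xhd9KJ5'
Operation: count digit characters (0-9)
Scan: 'K', 'b', '0'(digit), 'x', 'h', 'd', '9'(digit), 'K', 'J', '5'(digit)
Digits found: 3
Result: 3


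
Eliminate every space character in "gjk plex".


Input string: 'gjk plex'
Operation: remove all spaces
Words: 'gjk', 'plex'
Join without spaces: gjkplex


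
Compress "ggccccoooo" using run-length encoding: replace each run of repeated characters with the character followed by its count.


Input: 'ggccccoooo'
Operation: identify consecutive runs
Runs: 'gg' -> g2, 'cccc' -> c4, 'oooo' -> o4
Encoded: g2c4o4


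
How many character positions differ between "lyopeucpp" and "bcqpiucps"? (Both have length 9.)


String 1: 'lyopeucpp'
String 2: 'bcqpiucps'
Compare each position: pos 0: 'l'!='b', pos 1: 'y'!='c', pos 2: 'o'!='q', pos 3: 'p'=='p', pos 4: 'e'!='i', pos 5: 'u'=='u', pos 6: 'c'=='c', pos 7: 'p'=='p', pos 8: 'p'!='s'
Differing positions: 5
Hamming distance: 5


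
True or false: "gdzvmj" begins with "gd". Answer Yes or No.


Input string: 'gdzvmj'
Prefix to check: 'gd'
First 2 characters of input: 'gd'
Match: True
Result: Yes


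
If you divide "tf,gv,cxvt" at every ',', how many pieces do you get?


Input string: 'tf,gv,cxvt'
Delimiter: ','
Split result: 'tf', 'gv', 'cxvt'
Number of parts: 3


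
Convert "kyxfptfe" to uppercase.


Input string: 'kyxfptfe'
Operation: convert each letter to uppercase
Mapping: 'k'->'K', 'y'->'Y', 'x'->'X', 'f'->'F', 'p'->'P', 't'->'T', 'f'->'F', 'e'->'E'
Result: KYXFPTFE


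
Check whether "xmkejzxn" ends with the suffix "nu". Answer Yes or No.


Input string: 'xmkejzxn'
Suffix to check: 'nu'
Last 2 characters of input: 'xn'
Match: False
Result: No


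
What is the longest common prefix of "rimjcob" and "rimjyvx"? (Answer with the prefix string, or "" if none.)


String 1: 'rimjcob'
String 2: 'rimjyvx'
Compare position by position:
pos 0: 'r' vs 'r' match
pos 1: 'i' vs 'i' match
pos 2: 'm' vs 'm' match
pos 3: 'j' vs 'j' match
pos 4: 'c' vs 'y' differ -> stop
Longest common prefix: "rimj" (length 4)


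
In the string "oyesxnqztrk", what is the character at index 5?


Input string: 'oyesxnqztrk'
Operation: get character at index 5
Index mapping: s[0]='o', s[1]='y', s[2]='e', s[3]='s', s[4]='x', s[5]='n'
Result: 'n'


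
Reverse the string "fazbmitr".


Input string: 'fazbmitr'
Operation: reverse character order
Original order: 'f' -> 'a' -> 'z' -> 'b' -> 'm' -> 'i' -> 't' -> 'r'
Reversed order: 'r' -> 't' -> 'i' -> 'm' -> 'b' -> 'z' -> 'a' -> 'f'
Result: rtimbzaf


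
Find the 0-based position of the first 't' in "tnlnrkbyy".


Input string: 'tnlnrkbyy'
Target: 't'
Scanning left to right: s[0]='t'
First match at index: 0


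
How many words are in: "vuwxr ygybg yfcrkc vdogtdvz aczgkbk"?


Input string: 'vuwxr ygybg yfcrkc vdogtdvz aczgkbk'
Operation: split by spaces
Words found: 'vuwxr', 'ygybg', 'yfcrkc', 'vdogtdvz', 'aczgkbk'
Word count: 5


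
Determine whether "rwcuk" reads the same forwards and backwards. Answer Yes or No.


Input string: 'rwcuk'
Reversed: 'kucwr'
Compare pairs: s[0]='r' vs s[4]='k' (mismatch), s[1]='w' vs s[3]='u' (mismatch)
Palindrome: No


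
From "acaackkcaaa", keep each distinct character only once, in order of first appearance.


Input: 'acaackkcaaa'
Operation: keep first occurrence of each character
Scan: s[0]='a' new -> keep; s[1]='c' new -> keep; s[2]='a' seen -> skip; s[3]='a' seen -> skip; s[4]='c' seen -> skip; s[5]='k' new -> keep; s[6]='k' seen -> skip; s[7]='c' seen -> skip; s[8]='a' seen -> skip; s[9]='a' seen -> skip; s[10]='a' seen -> skip
Result: ack


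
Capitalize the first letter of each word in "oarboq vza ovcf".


Input string: 'oarboq vza ovcf'
Operation: capitalize first letter of each word
Word transformations: 'oarboq'->'Oarboq', 'vza'->'Vza', 'ovcf'->'Ovcf'
Result: Oarboq Vza Ovcf


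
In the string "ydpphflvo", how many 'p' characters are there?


Input string: 'ydpphflvo'
Target character: 'p'
Scan each position: s[2]='p', s[3]='p'
Matches found at indices: 2, 3
Total: 2


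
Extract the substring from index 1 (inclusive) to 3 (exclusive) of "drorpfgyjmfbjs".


Input string: 'drorpfgyjmfbjs'
Operation: slice [1:3]
Extract characters: s[1]='r', s[2]='o'
Result: ro


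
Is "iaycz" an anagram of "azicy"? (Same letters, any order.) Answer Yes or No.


String 1: 'azicy' -> sorted: 'aciyz'
String 2: 'iaycz' -> sorted: 'aciyz'
Compare sorted forms: 'aciyz' == 'aciyz'
Anagram: Yes


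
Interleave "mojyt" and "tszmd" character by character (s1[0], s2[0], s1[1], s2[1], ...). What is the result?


String 1: 'mojyt'
String 2: 'tszmd'
Operation: alternate characters
Pairs: 'm'+'t', 'o'+'s', 'j'+'z', 'y'+'m', 't'+'d'
Result: mtosjzymtd


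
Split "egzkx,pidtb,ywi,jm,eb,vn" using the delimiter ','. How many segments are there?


Input string: 'egzkx,pidtb,ywi,jm,eb,vn'
Delimiter: ','
Split result: 'egzkx', 'pidtb', 'ywi', 'jm', 'eb', 'vn'
Number of parts: 6


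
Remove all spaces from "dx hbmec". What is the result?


Input string: 'dx hbmec'
Operation: remove all spaces
Words: 'dx', 'hbmec'
Join without spaces: dxhbmec


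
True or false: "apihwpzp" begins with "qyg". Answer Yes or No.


Input string: 'apihwpzp'
Prefix to check: 'qyg'
First 3 characters of input: 'api'
Match: False
Result: No


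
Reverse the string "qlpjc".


Input string: 'qlpjc'
Operation: reverse character order
Original order: 'q' -> 'l' -> 'p' -> 'j' -> 'c'
Reversed order: 'c' -> 'j' -> 'p' -> 'l' -> 'q'
Result: cjplq


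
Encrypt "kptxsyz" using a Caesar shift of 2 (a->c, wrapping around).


Input: 'kptxsyz', shift = 2
Operation: for each letter, (position + 2) mod 26
Mapping: 'k'(10+2=12)->'m', 'p'(15+2=17)->'r', 't'(19+2=21)->'v', 'x'(23+2=25)->'z', 's'(18+2=20)->'u', 'y'(24+2=26, 26 mod 26=0)->'a', 'z'(25+2=27, 27 mod 26=1)->'b'
Result: mrvzuab


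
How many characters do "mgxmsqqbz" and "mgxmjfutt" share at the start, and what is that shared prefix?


String 1: 'mgxmsqqbz'
String 2: 'mgxmjfutt'
Compare position by position:
pos 0: 'm' vs 'm' match
pos 1: 'g' vs 'g' match
pos 2: 'x' vs 'x' match
pos 3: 'm' vs 'm' match
pos 4: 's' vs 'j' differ -> stop
Longest common prefix: "mgxm" (length 4)


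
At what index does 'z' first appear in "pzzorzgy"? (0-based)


Input string: 'pzzorzgy'
Target: 'z'
Scanning left to right: s[0]='p', s[1]='z'
First match at index: 1


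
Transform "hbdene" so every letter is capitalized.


Input string: 'hbdene'
Operation: convert each letter to uppercase
Mapping: 'h'->'H', 'b'->'B', 'd'->'D', 'e'->'E', 'n'->'N', 'e'->'E'
Result: HBDENE


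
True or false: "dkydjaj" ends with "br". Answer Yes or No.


Input string: 'dkydjaj'
Suffix to check: 'br'
Last 2 characters of input: 'aj'
Match: False
Result: No


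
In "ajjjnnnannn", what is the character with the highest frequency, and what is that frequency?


Input: 'ajjjnnnannn'
Operation: tally each character
Counts: 'a':2, 'j':3, 'n':6
Maximum: 'n' appears 6 times


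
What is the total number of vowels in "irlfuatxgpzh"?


Input string: 'irlfuatxgpzh'
Operation: count vowels (a, e, i, o, u)
Scan: s[0]='i' (vowel), s[1]='r', s[2]='l', s[3]='f', s[4]='u' (vowel), s[5]='a' (vowel), s[6]='t', s[7]='x', s[8]='g', s[9]='p', s[10]='z', s[11]='h'
Vowels found: 3
Result: 3


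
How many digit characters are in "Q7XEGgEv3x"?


Input string: 'Q7XEGgEv3x'
Operation: count digit characters (0-9)
Scan: 'Q', '7'(digit), 'X', 'E', 'G', 'g', 'E', 'v', '3'(digit), 'x'
Digits found: 2
Result: 2


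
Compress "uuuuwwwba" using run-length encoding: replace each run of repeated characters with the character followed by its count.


Input: 'uuuuwwwba'
Operation: identify consecutive runs
Runs: 'uuuu' -> u4, 'www' -> w3, 'b' -> b1, 'a' -> a1
Encoded: u4w3b1a1


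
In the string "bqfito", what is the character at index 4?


Input string: 'bqfito'
Operation: get character at index 4
Index mapping: s[0]='b', s[1]='q', s[2]='f', s[3]='i', s[4]='t'
Result: 't'


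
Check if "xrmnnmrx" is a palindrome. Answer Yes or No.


Input string: 'xrmnnmrx'
Reversed: 'xrmnnmrx'
Compare pairs: s[0]='x' vs s[7]='x' (match), s[1]='r' vs s[6]='r' (match), s[2]='m' vs s[5]='m' (match), s[3]='n' vs s[4]='n' (match)
Palindrome: Yes


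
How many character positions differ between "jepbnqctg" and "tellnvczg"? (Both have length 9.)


String 1: 'jepbnqctg'
String 2: 'tellnvczg'
Compare each position: pos 0: 'j'!='t', pos 1: 'e'=='e', pos 2: 'p'!='l', pos 3: 'b'!='l', pos 4: 'n'=='n', pos 5: 'q'!='v', pos 6: 'c'=='c', pos 7: 't'!='z', pos 8: 'g'=='g'
Differing positions: 5
Hamming distance: 5


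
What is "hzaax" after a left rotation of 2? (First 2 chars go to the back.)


Input: 'hzaax', shift = 2
Operation: split at index 2 and swap parts
Front part s[0:2] = 'hz'
Back part s[2:] = 'aax'
Rotated = back + front = 'aax' + 'hz'
Result: aaxhz


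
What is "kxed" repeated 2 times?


Input string: 'kxed'
Operation: repeat 2 times
Concatenation: 'kxed' + 'kxed'
Result: kxedkxed


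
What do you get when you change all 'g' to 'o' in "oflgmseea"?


Input string: 'oflgmseea'
Operation: replace 'g' with 'o'
Positions of 'g': 3
After replacement: oflomseea


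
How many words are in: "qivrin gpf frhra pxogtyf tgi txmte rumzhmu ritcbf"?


Input string: 'qivrin gpf frhra pxogtyf tgi txmte rumzhmu ritcbf'
Operation: split by spaces
Words found: 'qivrin', 'gpf', 'frhra', 'pxogtyf', 'tgi', 'txmte', 'rumzhmu', 'ritcbf'
Word count: 8


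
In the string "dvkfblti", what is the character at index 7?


Input string: 'dvkfblti'
Operation: get character at index 7
Index mapping: s[0]='d', s[1]='v', s[2]='k', s[3]='f', s[4]='b', s[5]='l', s[6]='t', s[7]='i'
Result: 'i'


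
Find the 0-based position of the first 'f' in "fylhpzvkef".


Input string: 'fylhpzvkef'
Target: 'f'
Scanning left to right: s[0]='f'
First match at index: 0


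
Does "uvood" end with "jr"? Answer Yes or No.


Input string: 'uvood'
Suffix to check: 'jr'
Last 2 characters of input: 'od'
Match: False
Result: No


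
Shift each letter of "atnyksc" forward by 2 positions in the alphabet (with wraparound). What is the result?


Input: 'atnyksc', shift = 2
Operation: for each letter, (position + 2) mod 26
Mapping: 'a'(0+2=2)->'c', 't'(19+2=21)->'v', 'n'(13+2=15)->'p', 'y'(24+2=26, 26 mod 26=0)->'a', 'k'(10+2=12)->'m', 's'(18+2=20)->'u', 'c'(2+2=4)->'e'
Result: cvpamue


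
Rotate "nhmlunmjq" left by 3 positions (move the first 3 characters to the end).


Input: 'nhmlunmjq', shift = 3
Operation: split at index 3 and swap parts
Front part s[0:3] = 'nhm'
Back part s[3:] = 'lunmjq'
Rotated = back + front = 'lunmjq' + 'nhm'
Result: lunmjqnhm


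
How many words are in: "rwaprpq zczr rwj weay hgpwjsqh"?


Input string: 'rwaprpq zczr rwj weay hgpwjsqh'
Operation: split by spaces
Words found: 'rwaprpq', 'zczr', 'rwj', 'weay', 'hgpwjsqh'
Word count: 5


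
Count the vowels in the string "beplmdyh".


Input string: 'beplmdyh'
Operation: count vowels (a, e, i, o, u)
Scan: s[0]='b', s[1]='e' (vowel), s[2]='p', s[3]='l', s[4]='m', s[5]='d', s[6]='y', s[7]='h'
Vowels found: 1
Result: 1


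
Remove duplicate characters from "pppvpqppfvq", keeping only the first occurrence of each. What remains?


Input: 'pppvpqppfvq'
Operation: keep first occurrence of each character
Scan: s[0]='p' new -> keep; s[1]='p' seen -> skip; s[2]='p' seen -> skip; s[3]='v' new -> keep; s[4]='p' seen -> skip; s[5]='q' new -> keep; s[6]='p' seen -> skip; s[7]='p' seen -> skip; s[8]='f' new -> keep; s[9]='v' seen -> skip; s[10]='q' seen -> skip
Result: pvqf


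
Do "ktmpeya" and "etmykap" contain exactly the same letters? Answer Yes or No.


String 1: 'ktmpeya' -> sorted: 'aekmpty'
String 2: 'etmykap' -> sorted: 'aekmpty'
Compare sorted forms: 'aekmpty' == 'aekmpty'
Anagram: Yes


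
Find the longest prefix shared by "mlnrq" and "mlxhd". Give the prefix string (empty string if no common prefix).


String 1: 'mlnrq'
String 2: 'mlxhd'
Compare position by position:
pos 0: 'm' vs 'm' match
pos 1: 'l' vs 'l' match
pos 2: 'n' vs 'x' differ -> stop
Longest common prefix: "ml" (length 2)


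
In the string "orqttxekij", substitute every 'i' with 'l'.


Input string: 'orqttxekij'
Operation: replace 'i' with 'l'
Positions of 'i': 8
After replacement: orqttxeklj


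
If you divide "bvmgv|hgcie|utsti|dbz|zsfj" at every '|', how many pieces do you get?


Input string: 'bvmgv|hgcie|utsti|dbz|zsfj'
Delimiter: '|'
Split result: 'bvmgv', 'hgcie', 'utsti', 'dbz', 'zsfj'
Number of parts: 5


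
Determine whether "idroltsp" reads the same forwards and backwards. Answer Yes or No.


Input string: 'idroltsp'
Reversed: 'pstlordi'
Compare pairs: s[0]='i' vs s[7]='p' (mismatch), s[1]='d' vs s[6]='s' (mismatch), s[2]='r' vs s[5]='t' (mismatch), s[3]='o' vs s[4]='l' (mismatch)
Palindrome: No


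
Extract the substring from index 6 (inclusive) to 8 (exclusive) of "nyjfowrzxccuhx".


Input string: 'nyjfowrzxccuhx'
Operation: slice [6:8]
Extract characters: s[6]='r', s[7]='z'
Result: rz


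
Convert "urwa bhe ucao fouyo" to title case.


Input string: 'urwa bhe ucao fouyo'
Operation: capitalize first letter of each word
Word transformations: 'urwa'->'Urwa', 'bhe'->'Bhe', 'ucao'->'Ucao', 'fouyo'->'Fouyo'
Result: Urwa Bhe Ucao Fouyo


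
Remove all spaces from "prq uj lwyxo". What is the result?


Input string: 'prq uj lwyxo'
Operation: remove all spaces
Words: 'prq', 'uj', 'lwyxo'
Join without spaces: prqujlwyxo


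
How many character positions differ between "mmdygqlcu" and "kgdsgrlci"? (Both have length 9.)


String 1: 'mmdygqlcu'
String 2: 'kgdsgrlci'
Compare each position: pos 0: 'm'!='k', pos 1: 'm'!='g', pos 2: 'd'=='d', pos 3: 'y'!='s', pos 4: 'g'=='g', pos 5: 'q'!='r', pos 6: 'l'=='l', pos 7: 'c'=='c', pos 8: 'u'!='i'
Differing positions: 5
Hamming distance: 5


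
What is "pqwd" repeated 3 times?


Input string: 'pqwd'
Operation: repeat 3 times
Concatenation: 'pqwd' + 'pqwd' + 'pqwd'
Result: pqwdpqwdpqwd


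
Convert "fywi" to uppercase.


Input string: 'fywi'
Operation: convert each letter to uppercase
Mapping: 'f'->'F', 'y'->'Y', 'w'->'W', 'i'->'I'
Result: FYWI


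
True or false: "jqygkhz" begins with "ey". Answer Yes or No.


Input string: 'jqygkhz'
Prefix to check: 'ey'
First 2 characters of input: 'jq'
Match: False
Result: No


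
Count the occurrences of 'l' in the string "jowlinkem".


Input string: 'jowlinkem'
Target character: 'l'
Scan each position: s[3]='l'
Matches found at indices: 3
Total: 1


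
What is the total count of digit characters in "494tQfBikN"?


Input string: '494tQfBikN'
Operation: count digit characters (0-9)
Scan: '4'(digit), '9'(digit), '4'(digit), 't', 'Q', 'f', 'B', 'i', 'k', 'N'
Digits found: 3
Result: 3


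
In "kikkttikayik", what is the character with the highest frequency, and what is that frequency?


Input: 'kikkttikayik'
Operation: tally each character
Counts: 'a':1, 'i':3, 'k':5, 't':2, 'y':1
Maximum: 'k' appears 5 times


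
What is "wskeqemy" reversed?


Input string: 'wskeqemy'
Operation: reverse character order
Original order: 'w' -> 's' -> 'k' -> 'e' -> 'q' -> 'e' -> 'm' -> 'y'
Reversed order: 'y' -> 'm' -> 'e' -> 'q' -> 'e' -> 'k' -> 's' -> 'w'
Result: ymeqeksw


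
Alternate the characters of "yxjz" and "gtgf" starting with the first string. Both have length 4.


String 1: 'yxjz'
String 2: 'gtgf'
Operation: alternate characters
Pairs: 'y'+'g', 'x'+'t', 'j'+'g', 'z'+'f'
Result: ygxtjgzf


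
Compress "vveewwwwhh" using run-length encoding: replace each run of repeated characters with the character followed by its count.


Input: 'vveewwwwhh'
Operation: identify consecutive runs
Runs: 'vv' -> v2, 'ee' -> e2, 'wwww' -> w4, 'hh' -> h2
Encoded: v2e2w4h2


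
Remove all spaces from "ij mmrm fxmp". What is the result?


Input string: 'ij mmrm fxmp'
Operation: remove all spaces
Words: 'ij', 'mmrm', 'fxmp'
Join without spaces: ijmmrmfxmp


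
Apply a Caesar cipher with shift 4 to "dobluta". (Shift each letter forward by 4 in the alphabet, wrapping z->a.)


Input: 'dobluta', shift = 4
Operation: for each letter, (position + 4) mod 26
Mapping: 'd'(3+4=7)->'h', 'o'(14+4=18)->'s', 'b'(1+4=5)->'f', 'l'(11+4=15)->'p', 'u'(20+4=24)->'y', 't'(19+4=23)->'x', 'a'(0+4=4)->'e'
Result: hsfpyxe


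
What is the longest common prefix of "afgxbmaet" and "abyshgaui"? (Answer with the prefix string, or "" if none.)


String 1: 'afgxbmaet'
String 2: 'abyshgaui'
Compare position by position:
pos 0: 'a' vs 'a' match
pos 1: 'f' vs 'b' differ -> stop
Longest common prefix: "a" (length 1)


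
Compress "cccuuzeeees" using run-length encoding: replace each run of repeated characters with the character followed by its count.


Input: 'cccuuzeeees'
Operation: identify consecutive runs
Runs: 'ccc' -> c3, 'uu' -> u2, 'z' -> z1, 'eeee' -> e4, 's' -> s1
Encoded: c3u2z1e4s1


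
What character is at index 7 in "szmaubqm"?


Input string: 'szmaubqm'
Operation: get character at index 7
Index mapping: s[0]='s', s[1]='z', s[2]='m', s[3]='a', s[4]='u', s[5]='b', s[6]='q', s[7]='m'
Result: 'm'


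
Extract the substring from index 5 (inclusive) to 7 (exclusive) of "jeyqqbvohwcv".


Input string: 'jeyqqbvohwcv'
Operation: slice [5:7]
Extract characters: s[5]='b', s[6]='v'
Result: bv


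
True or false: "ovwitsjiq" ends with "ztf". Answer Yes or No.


Input string: 'ovwitsjiq'
Suffix to check: 'ztf'
Last 3 characters of input: 'jiq'
Match: False
Result: No


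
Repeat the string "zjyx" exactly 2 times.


Input string: 'zjyx'
Operation: repeat 2 times
Concatenation: 'zjyx' + 'zjyx'
Result: zjyxzjyx


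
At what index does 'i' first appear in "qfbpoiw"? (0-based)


Input string: 'qfbpoiw'
Target: 'i'
Scanning left to right: s[0]='q', s[1]='f', s[2]='b', s[3]='p', s[4]='o', s[5]='i'
First match at index: 5


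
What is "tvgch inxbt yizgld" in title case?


Input string: 'tvgch inxbt yizgld'
Operation: capitalize first letter of each word
Word transformations: 'tvgch'->'Tvgch', 'inxbt'->'Inxbt', 'yizgld'->'Yizgld'
Result: Tvgch Inxbt Yizgld


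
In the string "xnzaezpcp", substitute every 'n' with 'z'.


Input string: 'xnzaezpcp'
Operation: replace 'n' with 'z'
Positions of 'n': 1
After replacement: xzzaezpcp


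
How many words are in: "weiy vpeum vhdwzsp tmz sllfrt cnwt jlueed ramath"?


Input string: 'weiy vpeum vhdwzsp tmz sllfrt cnwt jlueed ramath'
Operation: split by spaces
Words found: 'weiy', 'vpeum', 'vhdwzsp', 'tmz', 'sllfrt', 'cnwt', 'jlueed', 'ramath'
Word count: 8


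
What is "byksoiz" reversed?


Input string: 'byksoiz'
Operation: reverse character order
Original order: 'b' -> 'y' -> 'k' -> 's' -> 'o' -> 'i' -> 'z'
Reversed order: 'z' -> 'i' -> 'o' -> 's' -> 'k' -> 'y' -> 'b'
Result: zioskyb


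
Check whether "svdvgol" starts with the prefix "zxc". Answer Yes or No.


Input string: 'svdvgol'
Prefix to check: 'zxc'
First 3 characters of input: 'svd'
Match: False
Result: No


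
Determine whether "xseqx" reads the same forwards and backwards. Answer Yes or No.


Input string: 'xseqx'
Reversed: 'xqesx'
Compare pairs: s[0]='x' vs s[4]='x' (match), s[1]='s' vs s[3]='q' (mismatch)
Palindrome: No


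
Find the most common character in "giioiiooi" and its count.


Input: 'giioiiooi'
Operation: tally each character
Counts: 'g':1, 'i':5, 'o':3
Maximum: 'i' appears 5 times


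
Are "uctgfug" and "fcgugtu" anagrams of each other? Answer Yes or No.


String 1: 'uctgfug' -> sorted: 'cfggtuu'
String 2: 'fcgugtu' -> sorted: 'cfggtuu'
Compare sorted forms: 'cfggtuu' == 'cfggtuu'
Anagram: Yes


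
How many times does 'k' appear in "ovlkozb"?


Input string: 'ovlkozb'
Target character: 'k'
Scan each position: s[3]='k'
Matches found at indices: 3
Total: 1


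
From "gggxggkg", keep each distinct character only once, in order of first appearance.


Input: 'gggxggkg'
Operation: keep first occurrence of each character
Scan: s[0]='g' new -> keep; s[1]='g' seen -> skip; s[2]='g' seen -> skip; s[3]='x' new -> keep; s[4]='g' seen -> skip; s[5]='g' seen -> skip; s[6]='k' new -> keep; s[7]='g' seen -> skip
Result: gxk


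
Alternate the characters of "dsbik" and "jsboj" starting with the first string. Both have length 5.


String 1: 'dsbik'
String 2: 'jsboj'
Operation: alternate characters
Pairs: 'd'+'j', 's'+'s', 'b'+'b', 'i'+'o', 'k'+'j'
Result: djssbbiokj


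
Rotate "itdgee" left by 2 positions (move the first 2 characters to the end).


Input: 'itdgee', shift = 2
Operation: split at index 2 and swap parts
Front part s[0:2] = 'it'
Back part s[2:] = 'dgee'
Rotated = back + front = 'dgee' + 'it'
Result: dgeeit


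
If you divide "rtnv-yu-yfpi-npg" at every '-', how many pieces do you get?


Input string: 'rtnv-yu-yfpi-npg'
Delimiter: '-'
Split result: 'rtnv', 'yu', 'yfpi', 'npg'
Number of parts: 4


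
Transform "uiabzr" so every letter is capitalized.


Input string: 'uiabzr'
Operation: convert each letter to uppercase
Mapping: 'u'->'U', 'i'->'I', 'a'->'A', 'b'->'B', 'z'->'Z', 'r'->'R'
Result: UIABZR


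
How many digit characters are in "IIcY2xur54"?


Input string: 'IIcY2xur54'
Operation: count digit characters (0-9)
Scan: 'I', 'I', 'c', 'Y', '2'(digit), 'x', 'u', 'r', '5'(digit), '4'(digit)
Digits found: 3
Result: 3


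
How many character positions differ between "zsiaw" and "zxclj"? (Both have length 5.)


String 1: 'zsiaw'
String 2: 'zxclj'
Compare each position: pos 0: 'z'=='z', pos 1: 's'!='x', pos 2: 'i'!='c', pos 3: 'a'!='l', pos 4: 'w'!='j'
Differing positions: 4
Hamming distance: 4


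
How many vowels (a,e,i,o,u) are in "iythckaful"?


Input string: 'iythckaful'
Operation: count vowels (a, e, i, o, u)
Scan: s[0]='i' (vowel), s[1]='y', s[2]='t', s[3]='h', s[4]='c', s[5]='k', s[6]='a' (vowel), s[7]='f', s[8]='u' (vowel), s[9]='l'
Vowels found: 3
Result: 3


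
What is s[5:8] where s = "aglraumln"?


Input string: 'aglraumln'
Operation: slice [5:8]
Extract characters: s[5]='u', s[6]='m', s[7]='l'
Result: uml


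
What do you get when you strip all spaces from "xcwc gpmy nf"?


Input string: 'xcwc gpmy nf'
Operation: remove all spaces
Words: 'xcwc', 'gpmy', 'nf'
Join without spaces: xcwcgpmynf


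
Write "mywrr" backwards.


Input string: 'mywrr'
Operation: reverse character order
Original order: 'm' -> 'y' -> 'w' -> 'r' -> 'r'
Reversed order: 'r' -> 'r' -> 'w' -> 'y' -> 'm'
Result: rrwym


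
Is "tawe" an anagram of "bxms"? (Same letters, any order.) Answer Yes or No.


String 1: 'bxms' -> sorted: 'bmsx'
String 2: 'tawe' -> sorted: 'aetw'
Compare sorted forms: 'bmsx' != 'aetw'
Anagram: No


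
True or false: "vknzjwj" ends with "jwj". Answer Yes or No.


Input string: 'vknzjwj'
Suffix to check: 'jwj'
Last 3 characters of input: 'jwj'
Match: True
Result: Yes


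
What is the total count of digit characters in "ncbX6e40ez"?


Input string: 'ncbX6e40ez'
Operation: count digit characters (0-9)
Scan: 'n', 'c', 'b', 'X', '6'(digit), 'e', '4'(digit), '0'(digit), 'e', 'z'
Digits found: 3
Result: 3


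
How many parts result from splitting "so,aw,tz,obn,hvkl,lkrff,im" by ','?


Input string: 'so,aw,tz,obn,hvkl,lkrff,im'
Delimiter: ','
Split result: 'so', 'aw', 'tz', 'obn', 'hvkl', 'lkrff', 'im'
Number of parts: 7


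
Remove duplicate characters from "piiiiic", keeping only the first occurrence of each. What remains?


Input: 'piiiiic'
Operation: keep first occurrence of each character
Scan: s[0]='p' new -> keep; s[1]='i' new -> keep; s[2]='i' seen -> skip; s[3]='i' seen -> skip; s[4]='i' seen -> skip; s[5]='i' seen -> skip; s[6]='c' new -> keep
Result: pic


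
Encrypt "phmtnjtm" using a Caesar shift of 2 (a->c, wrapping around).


Input: 'phmtnjtm', shift = 2
Operation: for each letter, (position + 2) mod 26
Mapping: 'p'(15+2=17)->'r', 'h'(7+2=9)->'j', 'm'(12+2=14)->'o', 't'(19+2=21)->'v', 'n'(13+2=15)->'p', 'j'(9+2=11)->'l', 't'(19+2=21)->'v', 'm'(12+2=14)->'o'
Result: rjovplvo


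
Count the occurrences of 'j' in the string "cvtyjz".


Input string: 'cvtyjz'
Target character: 'j'
Scan each position: s[4]='j'
Matches found at indices: 4
Total: 1


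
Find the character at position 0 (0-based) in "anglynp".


Input string: 'anglynp'
Operation: get character at index 0
Index mapping: s[0]='a'
Result: 'a'


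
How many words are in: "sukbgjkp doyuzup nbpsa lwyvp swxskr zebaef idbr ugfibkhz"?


Input string: 'sukbgjkp doyuzup nbpsa lwyvp swxskr zebaef idbr ugfibkhz'
Operation: split by spaces
Words found: 'sukbgjkp', 'doyuzup', 'nbpsa', 'lwyvp', 'swxskr', 'zebaef', 'idbr', 'ugfibkhz'
Word count: 8


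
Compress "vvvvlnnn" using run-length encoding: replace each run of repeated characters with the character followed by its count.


Input: 'vvvvlnnn'
Operation: identify consecutive runs
Runs: 'vvvv' -> v4, 'l' -> l1, 'nnn' -> n3
Encoded: v4l1n3


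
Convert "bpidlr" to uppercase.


Input string: 'bpidlr'
Operation: convert each letter to uppercase
Mapping: 'b'->'B', 'p'->'P', 'i'->'I', 'd'->'D', 'l'->'L', 'r'->'R'
Result: BPIDLR


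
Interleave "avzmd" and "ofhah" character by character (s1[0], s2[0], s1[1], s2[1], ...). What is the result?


String 1: 'avzmd'
String 2: 'ofhah'
Operation: alternate characters
Pairs: 'a'+'o', 'v'+'f', 'z'+'h', 'm'+'a', 'd'+'h'
Result: aovfzhmadh


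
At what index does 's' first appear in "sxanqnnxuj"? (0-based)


Input string: 'sxanqnnxuj'
Target: 's'
Scanning left to right: s[0]='s'
First match at index: 0


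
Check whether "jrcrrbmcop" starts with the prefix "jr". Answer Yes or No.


Input string: 'jrcrrbmcop'
Prefix to check: 'jr'
First 2 characters of input: 'jr'
Match: True
Result: Yes


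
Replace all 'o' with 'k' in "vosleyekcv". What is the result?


Input string: 'vosleyekcv'
Operation: replace 'o' with 'k'
Positions of 'o': 1
After replacement: vksleyekcv


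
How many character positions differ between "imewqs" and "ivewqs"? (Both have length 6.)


String 1: 'imewqs'
String 2: 'ivewqs'
Compare each position: pos 0: 'i'=='i', pos 1: 'm'!='v', pos 2: 'e'=='e', pos 3: 'w'=='w', pos 4: 'q'=='q', pos 5: 's'=='s'
Differing positions: 1
Hamming distance: 1


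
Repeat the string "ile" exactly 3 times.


Input string: 'ile'
Operation: repeat 3 times
Concatenation: 'ile' + 'ile' + 'ile'
Result: ileileile


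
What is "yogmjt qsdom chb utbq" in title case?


Input string: 'yogmjt qsdom chb utbq'
Operation: capitalize first letter of each word
Word transformations: 'yogmjt'->'Yogmjt', 'qsdom'->'Qsdom', 'chb'->'Chb', 'utbq'->'Utbq'
Result: Yogmjt Qsdom Chb Utbq


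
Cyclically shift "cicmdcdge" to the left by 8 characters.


Input: 'cicmdcdge', shift = 8
Operation: split at index 8 and swap parts
Front part s[0:8] = 'cicmdcdg'
Back part s[8:] = 'e'
Rotated = back + front = 'e' + 'cicmdcdg'
Result: ecicmdcdg


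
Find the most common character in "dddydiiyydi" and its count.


Input: 'dddydiiyydi'
Operation: tally each character
Counts: 'd':5, 'i':3, 'y':3
Maximum: 'd' appears 5 times


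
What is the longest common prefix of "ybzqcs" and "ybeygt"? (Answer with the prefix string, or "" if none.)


String 1: 'ybzqcs'
String 2: 'ybeygt'
Compare position by position:
pos 0: 'y' vs 'y' match
pos 1: 'b' vs 'b' match
pos 2: 'z' vs 'e' differ -> stop
Longest common prefix: "yb" (length 2)


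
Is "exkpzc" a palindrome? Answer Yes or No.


Input string: 'exkpzc'
Reversed: 'czpkxe'
Compare pairs: s[0]='e' vs s[5]='c' (mismatch), s[1]='x' vs s[4]='z' (mismatch), s[2]='k' vs s[3]='p' (mismatch)
Palindrome: No


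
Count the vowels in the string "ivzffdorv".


Input string: 'ivzffdorv'
Operation: count vowels (a, e, i, o, u)
Scan: s[0]='i' (vowel), s[1]='v', s[2]='z', s[3]='f', s[4]='f', s[5]='d', s[6]='o' (vowel), s[7]='r', s[8]='v'
Vowels found: 2
Result: 2


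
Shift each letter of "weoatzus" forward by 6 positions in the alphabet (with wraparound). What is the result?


Input: 'weoatzus', shift = 6
Operation: for each letter, (position + 6) mod 26
Mapping: 'w'(22+6=28, 28 mod 26=2)->'c', 'e'(4+6=10)->'k', 'o'(14+6=20)->'u', 'a'(0+6=6)->'g', 't'(19+6=25)->'z', 'z'(25+6=31, 31 mod 26=5)->'f', 'u'(20+6=26, 26 mod 26=0)->'a', 's'(18+6=24)->'y'
Result: ckugzfay


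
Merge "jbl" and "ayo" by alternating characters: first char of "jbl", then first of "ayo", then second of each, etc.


String 1: 'jbl'
String 2: 'ayo'
Operation: alternate characters
Pairs: 'j'+'a', 'b'+'y', 'l'+'o'
Result: jabylo


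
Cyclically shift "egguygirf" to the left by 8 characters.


Input: 'egguygirf', shift = 8
Operation: split at index 8 and swap parts
Front part s[0:8] = 'egguygir'
Back part s[8:] = 'f'
Rotated = back + front = 'f' + 'egguygir'
Result: fegguygir


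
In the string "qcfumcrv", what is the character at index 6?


Input string: 'qcfumcrv'
Operation: get character at index 6
Index mapping: s[0]='q', s[1]='c', s[2]='f', s[3]='u', s[4]='m', s[5]='c', s[6]='r'
Result: 'r'


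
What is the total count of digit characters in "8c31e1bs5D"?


Input string: '8c31e1bs5D'
Operation: count digit characters (0-9)
Scan: '8'(digit), 'c', '3'(digit), '1'(digit), 'e', '1'(digit), 'b', 's', '5'(digit), 'D'
Digits found: 5
Result: 5


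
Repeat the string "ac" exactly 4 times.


Input string: 'ac'
Operation: repeat 4 times
Concatenation: 'ac' + 'ac' + 'ac' + 'ac'
Result: acacacac


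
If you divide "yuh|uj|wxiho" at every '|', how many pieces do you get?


Input string: 'yuh|uj|wxiho'
Delimiter: '|'
Split result: 'yuh', 'uj', 'wxiho'
Number of parts: 3


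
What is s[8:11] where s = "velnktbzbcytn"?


Input string: 'velnktbzbcytn'
Operation: slice [8:11]
Extract characters: s[8]='b', s[9]='c', s[10]='y'
Result: bcy


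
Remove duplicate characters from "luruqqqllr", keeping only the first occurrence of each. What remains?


Input: 'luruqqqllr'
Operation: keep first occurrence of each character
Scan: s[0]='l' new -> keep; s[1]='u' new -> keep; s[2]='r' new -> keep; s[3]='u' seen -> skip; s[4]='q' new -> keep; s[5]='q' seen -> skip; s[6]='q' seen -> skip; s[7]='l' seen -> skip; s[8]='l' seen -> skip; s[9]='r' seen -> skip
Result: lurq


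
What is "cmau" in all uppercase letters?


Input string: 'cmau'
Operation: convert each letter to uppercase
Mapping: 'c'->'C', 'm'->'M', 'a'->'A', 'u'->'U'
Result: CMAU


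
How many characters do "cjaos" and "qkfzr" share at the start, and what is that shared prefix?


String 1: 'cjaos'
String 2: 'qkfzr'
Compare position by position:
pos 0: 'c' vs 'q' differ -> stop
Longest common prefix: "" (length 0)


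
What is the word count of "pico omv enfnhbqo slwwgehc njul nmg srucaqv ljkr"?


Input string: 'pico omv enfnhbqo slwwgehc njul nmg srucaqv ljkr'
Operation: split by spaces
Words found: 'pico', 'omv', 'enfnhbqo', 'slwwgehc', 'njul', 'nmg', 'srucaqv', 'ljkr'
Word count: 8
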